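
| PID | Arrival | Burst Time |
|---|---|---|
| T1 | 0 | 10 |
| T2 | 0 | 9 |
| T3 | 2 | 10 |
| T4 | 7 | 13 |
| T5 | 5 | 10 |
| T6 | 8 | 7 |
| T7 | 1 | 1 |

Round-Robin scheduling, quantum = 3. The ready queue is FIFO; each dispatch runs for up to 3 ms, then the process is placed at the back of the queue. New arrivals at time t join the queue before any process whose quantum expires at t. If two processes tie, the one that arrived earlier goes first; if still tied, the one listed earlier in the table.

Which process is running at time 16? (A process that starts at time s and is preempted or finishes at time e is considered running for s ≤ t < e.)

T2

Gantt: | T1 0-3 | T2 3-6 | T7 6-7 | T3 7-10 | T1 10-13 | T5 13-16 | T2 16-19 | T4 19-22 | T6 22-25 | T3 25-28 | T1 28-31 | T5 31-34 | T2 34-37 | T4 37-40 | T6 40-43 | T3 43-46 | T1 46-47 | T5 47-50 | T4 50-53 | T6 53-54 | T3 54-55 | T5 55-56 | T4 56-60 |
Completion: T1=47  T2=37  T3=55  T4=60  T5=56  T6=54  T7=7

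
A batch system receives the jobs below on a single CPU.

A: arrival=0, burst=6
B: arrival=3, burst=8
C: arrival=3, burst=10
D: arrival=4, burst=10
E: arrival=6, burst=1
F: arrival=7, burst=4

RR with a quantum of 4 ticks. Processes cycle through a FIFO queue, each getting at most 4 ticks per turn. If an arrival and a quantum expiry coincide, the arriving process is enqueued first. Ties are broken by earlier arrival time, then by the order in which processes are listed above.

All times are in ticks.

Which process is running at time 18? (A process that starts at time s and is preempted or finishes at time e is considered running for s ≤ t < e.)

E

Gantt: | A 0-4 | B 4-8 | C 8-12 | D 12-16 | A 16-18 | E 18-19 | F 19-23 | B 23-27 | C 27-31 | D 31-35 | C 35-37 | D 37-39 |
Completion: A=18  B=27  C=37  D=39  E=19  F=23
Turnaround (C−A): A=18  B=24  C=34  D=35  E=13  F=16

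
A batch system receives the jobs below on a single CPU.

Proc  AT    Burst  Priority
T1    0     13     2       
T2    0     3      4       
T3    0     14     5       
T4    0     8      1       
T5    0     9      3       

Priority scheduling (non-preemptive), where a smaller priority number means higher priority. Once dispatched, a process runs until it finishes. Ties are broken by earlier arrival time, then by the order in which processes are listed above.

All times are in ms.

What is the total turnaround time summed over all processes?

Timeline: | T4 0-8 | T1 8-21 | T5 21-30 | T2 30-33 | T3 33-47 |
Completion: T1=21  T2=33  T3=47  T4=8  T5=30
Turnaround = completion − arrival: T1=21, T2=33, T3=47, T4=8, T5=30
Total turnaround = 21 + 33 + 47 + 8 + 30 = 139

139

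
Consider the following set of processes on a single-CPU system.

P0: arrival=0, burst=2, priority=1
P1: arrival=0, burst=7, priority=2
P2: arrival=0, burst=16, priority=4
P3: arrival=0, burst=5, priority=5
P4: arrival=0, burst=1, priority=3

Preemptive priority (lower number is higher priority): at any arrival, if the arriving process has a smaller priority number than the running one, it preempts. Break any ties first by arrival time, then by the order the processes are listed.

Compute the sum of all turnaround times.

78

Schedule: | P0 0-2 | P1 2-9 | P4 9-10 | P2 10-26 | P3 26-31 |
Completion: P0=2  P1=9  P2=26  P3=31  P4=10
Turnaround (C−A): P0=2  P1=9  P2=26  P3=31  P4=10
Turnaround = completion − arrival: P0=2, P1=9, P2=26, P3=31, P4=10
Total turnaround = 2 + 9 + 26 + 31 + 10 = 78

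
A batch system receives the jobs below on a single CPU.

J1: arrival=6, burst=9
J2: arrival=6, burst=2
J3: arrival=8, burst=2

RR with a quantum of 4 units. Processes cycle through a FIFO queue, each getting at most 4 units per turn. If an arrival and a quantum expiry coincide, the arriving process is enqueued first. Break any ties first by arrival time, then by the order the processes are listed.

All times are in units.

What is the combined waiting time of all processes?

12

Gantt: | idle 0-6 | J1 6-10 | J2 10-12 | J3 12-14 | J1 14-19 |
Completion: J1=19  J2=12  J3=14
Turnaround (C−A): J1=13  J2=6  J3=6
Waiting = turnaround − burst: J1=4, J2=4, J3=4
Total waiting = 4 + 4 + 4 = 12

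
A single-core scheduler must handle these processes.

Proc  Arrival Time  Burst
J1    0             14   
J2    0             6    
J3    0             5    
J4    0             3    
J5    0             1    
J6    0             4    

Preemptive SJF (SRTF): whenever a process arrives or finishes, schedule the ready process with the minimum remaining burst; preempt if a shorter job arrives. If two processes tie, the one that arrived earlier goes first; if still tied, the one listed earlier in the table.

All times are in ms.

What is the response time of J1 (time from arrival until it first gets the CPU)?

19

Timeline: | J5 0-1 | J4 1-4 | J6 4-8 | J3 8-13 | J2 13-19 | J1 19-33 |
Completion: J1=33  J2=19  J3=13  J4=4  J5=1  J6=8
Response(J1) = first start − arrival = 19 − 0 = 19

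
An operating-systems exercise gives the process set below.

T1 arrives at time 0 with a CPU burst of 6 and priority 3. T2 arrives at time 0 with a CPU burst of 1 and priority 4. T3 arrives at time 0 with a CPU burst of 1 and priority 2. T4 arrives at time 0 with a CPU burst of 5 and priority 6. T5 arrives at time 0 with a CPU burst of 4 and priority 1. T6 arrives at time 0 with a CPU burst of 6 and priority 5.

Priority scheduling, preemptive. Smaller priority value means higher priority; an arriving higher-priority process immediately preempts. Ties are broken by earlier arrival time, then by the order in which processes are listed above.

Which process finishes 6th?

T4

Gantt: | T5 0-4 | T3 4-5 | T1 5-11 | T2 11-12 | T6 12-18 | T4 18-23 |
Completion: T1=11  T2=12  T3=5  T4=23  T5=4  T6=18
Finish order: T5 → T3 → T1 → T2 → T6 → T4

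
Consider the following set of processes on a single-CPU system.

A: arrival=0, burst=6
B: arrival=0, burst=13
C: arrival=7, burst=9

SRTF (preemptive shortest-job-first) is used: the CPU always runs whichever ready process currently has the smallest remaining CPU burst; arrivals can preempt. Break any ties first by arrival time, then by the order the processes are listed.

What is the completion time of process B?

Schedule: | A 0-6 | B 6-7 | C 7-16 | B 16-28 |
Completion: A=6  B=28  C=16

28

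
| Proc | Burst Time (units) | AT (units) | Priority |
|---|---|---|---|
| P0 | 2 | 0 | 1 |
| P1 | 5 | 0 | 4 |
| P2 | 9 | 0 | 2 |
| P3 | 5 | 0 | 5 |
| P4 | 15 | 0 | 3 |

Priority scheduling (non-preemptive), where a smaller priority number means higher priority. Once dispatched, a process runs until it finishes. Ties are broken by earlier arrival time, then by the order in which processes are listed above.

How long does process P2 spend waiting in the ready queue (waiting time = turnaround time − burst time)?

2

Timeline: | P0 0-2 | P2 2-11 | P4 11-26 | P1 26-31 | P3 31-36 |
Completion: P0=2  P1=31  P2=11  P3=36  P4=26
Waiting(P2) = turnaround − burst = 11 − 9 = 2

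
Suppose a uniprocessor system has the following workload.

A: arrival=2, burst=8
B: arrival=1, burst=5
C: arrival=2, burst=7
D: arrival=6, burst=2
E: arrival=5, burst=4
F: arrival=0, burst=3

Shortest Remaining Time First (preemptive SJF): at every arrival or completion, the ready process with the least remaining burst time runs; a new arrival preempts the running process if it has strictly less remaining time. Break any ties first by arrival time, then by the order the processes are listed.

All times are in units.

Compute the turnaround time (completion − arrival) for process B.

7

Schedule: | F 0-3 | B 3-8 | D 8-10 | E 10-14 | C 14-21 | A 21-29 |
Completion: A=29  B=8  C=21  D=10  E=14  F=3
Turnaround (C−A): A=27  B=7  C=19  D=4  E=9  F=3
Turnaround(B) = completion − arrival = 8 − 1 = 7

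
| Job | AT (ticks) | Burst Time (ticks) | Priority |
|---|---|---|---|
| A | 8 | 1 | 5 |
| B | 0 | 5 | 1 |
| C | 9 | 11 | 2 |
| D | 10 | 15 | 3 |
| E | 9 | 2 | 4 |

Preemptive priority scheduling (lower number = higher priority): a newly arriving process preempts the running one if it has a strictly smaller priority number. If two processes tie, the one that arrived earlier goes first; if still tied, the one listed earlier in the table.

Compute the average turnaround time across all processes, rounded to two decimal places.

Gantt: | B 0-5 | idle 5-8 | A 8-9 | C 9-20 | D 20-35 | E 35-37 |
Completion: A=9  B=5  C=20  D=35  E=37
Turnaround (C−A): A=1  B=5  C=11  D=25  E=28
Turnaround times: A=1, B=5, C=11, D=25, E=28
Average turnaround = (1+5+11+25+28) / 5 = 70/5 = 14.00

14.00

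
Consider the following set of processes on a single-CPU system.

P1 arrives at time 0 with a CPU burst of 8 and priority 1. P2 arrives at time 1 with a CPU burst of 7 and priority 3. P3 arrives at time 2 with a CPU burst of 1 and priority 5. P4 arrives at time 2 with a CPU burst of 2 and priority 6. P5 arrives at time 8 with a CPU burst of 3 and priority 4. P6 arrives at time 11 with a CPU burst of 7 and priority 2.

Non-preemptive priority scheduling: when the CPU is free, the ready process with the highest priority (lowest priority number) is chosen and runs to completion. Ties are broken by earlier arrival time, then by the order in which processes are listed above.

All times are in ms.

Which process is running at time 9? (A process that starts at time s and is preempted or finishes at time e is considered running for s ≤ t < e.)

P2

Timeline: | P1 0-8 | P2 8-15 | P6 15-22 | P5 22-25 | P3 25-26 | P4 26-28 |
Completion: P1=8  P2=15  P3=26  P4=28  P5=25  P6=22
Turnaround (C−A): P1=8  P2=14  P3=24  P4=26  P5=17  P6=11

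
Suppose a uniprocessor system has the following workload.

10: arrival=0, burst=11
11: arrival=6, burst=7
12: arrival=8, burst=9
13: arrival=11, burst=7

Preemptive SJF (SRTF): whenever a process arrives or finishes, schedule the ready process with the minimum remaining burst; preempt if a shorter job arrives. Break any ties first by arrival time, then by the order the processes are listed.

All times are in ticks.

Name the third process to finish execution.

13

Timeline: | 10 0-11 | 11 11-18 | 13 18-25 | 12 25-34 |
Completion: 10=11  11=18  12=34  13=25
Turnaround (C−A): 10=11  11=12  12=26  13=14
Finish order: 10 → 11 → 13 → 12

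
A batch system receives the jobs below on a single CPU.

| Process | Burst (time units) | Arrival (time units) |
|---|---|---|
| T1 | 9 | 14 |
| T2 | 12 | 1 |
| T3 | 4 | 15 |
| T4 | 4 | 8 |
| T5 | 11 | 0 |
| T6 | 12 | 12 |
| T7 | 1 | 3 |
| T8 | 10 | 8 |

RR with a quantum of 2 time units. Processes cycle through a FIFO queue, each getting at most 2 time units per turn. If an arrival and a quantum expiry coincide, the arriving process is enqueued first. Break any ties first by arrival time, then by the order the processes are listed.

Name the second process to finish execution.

T4

Timeline: | T5 0-2 | T2 2-4 | T5 4-6 | T7 6-7 | T2 7-9 | T5 9-11 | T4 11-13 | T8 13-15 | T2 15-17 | T5 17-19 | T6 19-21 | T4 21-23 | T1 23-25 | T3 25-27 | T8 27-29 | T2 29-31 | T5 31-33 | T6 33-35 | T1 35-37 | T3 37-39 | T8 39-41 | T2 41-43 | T5 43-44 | T6 44-46 | T1 46-48 | T8 48-50 | T2 50-52 | T6 52-54 | T1 54-56 | T8 56-58 | T6 58-60 | T1 60-61 | T6 61-63 |
Completion: T1=61  T2=52  T3=39  T4=23  T5=44  T6=63  T7=7  T8=58
Turnaround (C−A): T1=47  T2=51  T3=24  T4=15  T5=44  T6=51  T7=4  T8=50
Finish order: T7 → T4 → T3 → T5 → T2 → T8 → T1 → T6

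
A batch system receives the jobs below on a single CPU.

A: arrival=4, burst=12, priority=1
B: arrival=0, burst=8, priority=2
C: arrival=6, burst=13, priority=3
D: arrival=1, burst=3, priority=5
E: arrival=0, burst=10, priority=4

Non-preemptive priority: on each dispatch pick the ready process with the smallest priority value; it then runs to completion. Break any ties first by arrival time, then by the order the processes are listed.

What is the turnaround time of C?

27

Schedule: | B 0-8 | A 8-20 | C 20-33 | E 33-43 | D 43-46 |
Completion: A=20  B=8  C=33  D=46  E=43
Turnaround(C) = completion − arrival = 33 − 6 = 27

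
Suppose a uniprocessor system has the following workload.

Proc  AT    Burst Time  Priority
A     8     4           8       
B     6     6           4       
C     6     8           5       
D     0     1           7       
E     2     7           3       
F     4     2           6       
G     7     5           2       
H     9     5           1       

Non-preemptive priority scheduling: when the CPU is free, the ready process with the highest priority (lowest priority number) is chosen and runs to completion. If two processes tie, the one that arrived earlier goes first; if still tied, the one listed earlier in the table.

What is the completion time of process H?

14

Schedule: | D 0-1 | idle 1-2 | E 2-9 | H 9-14 | G 14-19 | B 19-25 | C 25-33 | F 33-35 | A 35-39 |
Completion: A=39  B=25  C=33  D=1  E=9  F=35  G=19  H=14
Turnaround (C−A): A=31  B=19  C=27  D=1  E=7  F=31  G=12  H=5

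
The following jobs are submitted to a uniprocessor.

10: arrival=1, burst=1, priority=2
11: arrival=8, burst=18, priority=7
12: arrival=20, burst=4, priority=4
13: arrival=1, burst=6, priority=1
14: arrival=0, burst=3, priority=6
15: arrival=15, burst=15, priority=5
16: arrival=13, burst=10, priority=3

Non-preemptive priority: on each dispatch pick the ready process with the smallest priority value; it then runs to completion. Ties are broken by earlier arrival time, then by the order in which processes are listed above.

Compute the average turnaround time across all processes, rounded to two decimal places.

18.43

Gantt: | 14 0-3 | 13 3-9 | 10 9-10 | 11 10-28 | 16 28-38 | 12 38-42 | 15 42-57 |
Completion: 10=10  11=28  12=42  13=9  14=3  15=57  16=38
Turnaround times: 10=9, 11=20, 12=22, 13=8, 14=3, 15=42, 16=25
Average turnaround = (9+20+22+8+3+42+25) / 7 = 129/7 = 18.43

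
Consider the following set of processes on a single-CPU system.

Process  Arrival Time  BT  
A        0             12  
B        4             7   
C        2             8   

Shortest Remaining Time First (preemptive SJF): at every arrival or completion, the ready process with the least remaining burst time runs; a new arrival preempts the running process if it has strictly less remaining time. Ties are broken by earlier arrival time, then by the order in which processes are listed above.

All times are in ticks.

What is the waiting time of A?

15

Gantt: | A 0-2 | C 2-10 | B 10-17 | A 17-27 |
Completion: A=27  B=17  C=10
Turnaround (C−A): A=27  B=13  C=8
Waiting(A) = turnaround − burst = 27 − 12 = 15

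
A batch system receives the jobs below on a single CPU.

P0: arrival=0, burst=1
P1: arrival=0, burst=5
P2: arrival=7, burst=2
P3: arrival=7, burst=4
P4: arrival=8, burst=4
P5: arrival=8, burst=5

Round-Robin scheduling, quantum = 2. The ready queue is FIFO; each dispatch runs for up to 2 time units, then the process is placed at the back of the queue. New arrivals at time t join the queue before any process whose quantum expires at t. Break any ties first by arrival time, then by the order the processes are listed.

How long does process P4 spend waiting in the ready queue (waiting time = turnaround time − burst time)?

7

Gantt: | P0 0-1 | P1 1-6 | idle 6-7 | P2 7-9 | P3 9-11 | P4 11-13 | P5 13-15 | P3 15-17 | P4 17-19 | P5 19-22 |
Completion: P0=1  P1=6  P2=9  P3=17  P4=19  P5=22
Waiting(P4) = turnaround − burst = 11 − 4 = 7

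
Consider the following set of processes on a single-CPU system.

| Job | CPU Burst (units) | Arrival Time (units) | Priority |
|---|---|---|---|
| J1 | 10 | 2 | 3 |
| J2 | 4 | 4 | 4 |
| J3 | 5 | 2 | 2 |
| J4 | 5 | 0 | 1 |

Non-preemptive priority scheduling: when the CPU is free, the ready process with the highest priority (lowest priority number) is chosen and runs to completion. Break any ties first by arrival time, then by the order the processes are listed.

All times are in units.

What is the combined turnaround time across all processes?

Schedule: | J4 0-5 | J3 5-10 | J1 10-20 | J2 20-24 |
Completion: J1=20  J2=24  J3=10  J4=5
Turnaround (C−A): J1=18  J2=20  J3=8  J4=5
Turnaround = completion − arrival: J1=18, J2=20, J3=8, J4=5
Total turnaround = 18 + 20 + 8 + 5 = 51

51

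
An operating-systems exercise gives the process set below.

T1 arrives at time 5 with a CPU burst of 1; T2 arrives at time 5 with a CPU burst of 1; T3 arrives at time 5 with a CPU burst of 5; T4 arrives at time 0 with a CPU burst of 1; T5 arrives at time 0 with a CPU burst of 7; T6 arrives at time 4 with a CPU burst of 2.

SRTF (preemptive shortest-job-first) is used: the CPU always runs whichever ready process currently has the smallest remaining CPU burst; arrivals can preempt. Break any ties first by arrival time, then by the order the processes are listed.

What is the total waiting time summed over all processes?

15

Schedule: | T4 0-1 | T5 1-4 | T6 4-6 | T1 6-7 | T2 7-8 | T5 8-12 | T3 12-17 |
Completion: T1=7  T2=8  T3=17  T4=1  T5=12  T6=6
Turnaround (C−A): T1=2  T2=3  T3=12  T4=1  T5=12  T6=2
Waiting = turnaround − burst: T1=1, T2=2, T3=7, T4=0, T5=5, T6=0
Total waiting = 1 + 2 + 7 + 0 + 5 + 0 = 15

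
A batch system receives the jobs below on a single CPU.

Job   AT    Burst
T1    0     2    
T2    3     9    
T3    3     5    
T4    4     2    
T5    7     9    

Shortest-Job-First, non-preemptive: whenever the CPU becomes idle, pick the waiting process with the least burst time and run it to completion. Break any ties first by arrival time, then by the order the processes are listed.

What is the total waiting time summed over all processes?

23

Schedule: | T1 0-2 | idle 2-3 | T3 3-8 | T4 8-10 | T2 10-19 | T5 19-28 |
Completion: T1=2  T2=19  T3=8  T4=10  T5=28
Turnaround (C−A): T1=2  T2=16  T3=5  T4=6  T5=21
Waiting = turnaround − burst: T1=0, T2=7, T3=0, T4=4, T5=12
Total waiting = 0 + 7 + 0 + 4 + 12 = 23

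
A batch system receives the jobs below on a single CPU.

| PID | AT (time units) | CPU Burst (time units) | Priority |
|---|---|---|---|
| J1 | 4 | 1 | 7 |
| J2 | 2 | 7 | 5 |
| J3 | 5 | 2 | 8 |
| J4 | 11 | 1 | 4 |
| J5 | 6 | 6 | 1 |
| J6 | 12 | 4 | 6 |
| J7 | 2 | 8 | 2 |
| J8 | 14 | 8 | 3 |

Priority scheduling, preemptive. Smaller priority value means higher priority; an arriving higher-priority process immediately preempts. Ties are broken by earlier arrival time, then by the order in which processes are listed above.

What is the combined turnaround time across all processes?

165

Schedule: | idle 0-2 | J7 2-6 | J5 6-12 | J7 12-16 | J8 16-24 | J4 24-25 | J2 25-32 | J6 32-36 | J1 36-37 | J3 37-39 |
Completion: J1=37  J2=32  J3=39  J4=25  J5=12  J6=36  J7=16  J8=24
Turnaround (C−A): J1=33  J2=30  J3=34  J4=14  J5=6  J6=24  J7=14  J8=10
Turnaround = completion − arrival: J1=33, J2=30, J3=34, J4=14, J5=6, J6=24, J7=14, J8=10
Total turnaround = 33 + 30 + 34 + 14 + 6 + 24 + 14 + 10 = 165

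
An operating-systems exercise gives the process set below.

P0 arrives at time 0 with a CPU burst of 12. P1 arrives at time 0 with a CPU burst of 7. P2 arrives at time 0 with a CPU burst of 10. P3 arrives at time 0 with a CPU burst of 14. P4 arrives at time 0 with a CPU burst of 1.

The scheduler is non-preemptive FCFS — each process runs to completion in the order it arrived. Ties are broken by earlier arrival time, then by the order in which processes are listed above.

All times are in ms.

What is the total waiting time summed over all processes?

103

Timeline: | P0 0-12 | P1 12-19 | P2 19-29 | P3 29-43 | P4 43-44 |
Completion: P0=12  P1=19  P2=29  P3=43  P4=44
Waiting = turnaround − burst: P0=0, P1=12, P2=19, P3=29, P4=43
Total waiting = 0 + 12 + 19 + 29 + 43 = 103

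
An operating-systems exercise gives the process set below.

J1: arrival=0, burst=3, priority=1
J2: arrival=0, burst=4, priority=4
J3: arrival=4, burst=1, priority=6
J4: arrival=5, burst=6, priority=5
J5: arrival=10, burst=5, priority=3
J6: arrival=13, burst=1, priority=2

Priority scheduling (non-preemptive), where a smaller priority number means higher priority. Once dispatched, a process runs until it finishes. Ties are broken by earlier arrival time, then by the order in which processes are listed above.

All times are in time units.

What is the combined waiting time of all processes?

Gantt: | J1 0-3 | J2 3-7 | J4 7-13 | J6 13-14 | J5 14-19 | J3 19-20 |
Completion: J1=3  J2=7  J3=20  J4=13  J5=19  J6=14
Turnaround (C−A): J1=3  J2=7  J3=16  J4=8  J5=9  J6=1
Waiting = turnaround − burst: J1=0, J2=3, J3=15, J4=2, J5=4, J6=0
Total waiting = 0 + 3 + 15 + 2 + 4 + 0 = 24

24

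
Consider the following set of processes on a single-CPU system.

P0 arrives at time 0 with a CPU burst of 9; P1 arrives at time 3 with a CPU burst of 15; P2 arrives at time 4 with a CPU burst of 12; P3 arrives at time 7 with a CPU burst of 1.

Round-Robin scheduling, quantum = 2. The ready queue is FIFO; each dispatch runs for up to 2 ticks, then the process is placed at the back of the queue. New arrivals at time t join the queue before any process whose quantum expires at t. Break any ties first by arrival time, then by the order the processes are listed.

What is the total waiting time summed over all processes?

55

Timeline: | P0 0-4 | P1 4-6 | P2 6-8 | P0 8-10 | P1 10-12 | P3 12-13 | P2 13-15 | P0 15-17 | P1 17-19 | P2 19-21 | P0 21-22 | P1 22-24 | P2 24-26 | P1 26-28 | P2 28-30 | P1 30-32 | P2 32-34 | P1 34-37 |
Completion: P0=22  P1=37  P2=34  P3=13
Turnaround (C−A): P0=22  P1=34  P2=30  P3=6
Waiting = turnaround − burst: P0=13, P1=19, P2=18, P3=5
Total waiting = 13 + 19 + 18 + 5 = 55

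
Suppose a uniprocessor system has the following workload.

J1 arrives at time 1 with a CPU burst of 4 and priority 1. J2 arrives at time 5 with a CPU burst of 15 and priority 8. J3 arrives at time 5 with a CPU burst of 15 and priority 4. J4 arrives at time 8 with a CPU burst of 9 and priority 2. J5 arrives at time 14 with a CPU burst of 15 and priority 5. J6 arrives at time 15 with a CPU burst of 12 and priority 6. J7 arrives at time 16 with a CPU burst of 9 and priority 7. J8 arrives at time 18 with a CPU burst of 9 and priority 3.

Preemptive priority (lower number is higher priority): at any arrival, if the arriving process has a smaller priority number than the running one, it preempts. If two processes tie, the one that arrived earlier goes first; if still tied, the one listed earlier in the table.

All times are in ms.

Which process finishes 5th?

Timeline: | idle 0-1 | J1 1-5 | J3 5-8 | J4 8-17 | J3 17-18 | J8 18-27 | J3 27-38 | J5 38-53 | J6 53-65 | J7 65-74 | J2 74-89 |
Completion: J1=5  J2=89  J3=38  J4=17  J5=53  J6=65  J7=74  J8=27
Turnaround (C−A): J1=4  J2=84  J3=33  J4=9  J5=39  J6=50  J7=58  J8=9
Finish order: J1 → J4 → J8 → J3 → J5 → J6 → J7 → J2

J5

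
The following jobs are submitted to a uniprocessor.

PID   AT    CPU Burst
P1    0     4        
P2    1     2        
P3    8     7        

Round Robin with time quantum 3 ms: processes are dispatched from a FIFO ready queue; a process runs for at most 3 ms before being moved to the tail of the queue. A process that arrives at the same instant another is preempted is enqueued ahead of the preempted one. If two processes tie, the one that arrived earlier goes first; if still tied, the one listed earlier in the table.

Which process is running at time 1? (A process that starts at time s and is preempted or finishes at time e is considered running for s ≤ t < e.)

P1

Gantt: | P1 0-3 | P2 3-5 | P1 5-6 | idle 6-8 | P3 8-15 |
Completion: P1=6  P2=5  P3=15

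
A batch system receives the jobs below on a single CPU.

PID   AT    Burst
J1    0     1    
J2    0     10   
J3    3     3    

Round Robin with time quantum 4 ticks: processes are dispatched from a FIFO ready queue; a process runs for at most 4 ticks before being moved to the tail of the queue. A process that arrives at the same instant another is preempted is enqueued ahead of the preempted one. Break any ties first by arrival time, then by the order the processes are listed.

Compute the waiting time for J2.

Timeline: | J1 0-1 | J2 1-5 | J3 5-8 | J2 8-14 |
Completion: J1=1  J2=14  J3=8
Waiting(J2) = turnaround − burst = 14 − 10 = 4

4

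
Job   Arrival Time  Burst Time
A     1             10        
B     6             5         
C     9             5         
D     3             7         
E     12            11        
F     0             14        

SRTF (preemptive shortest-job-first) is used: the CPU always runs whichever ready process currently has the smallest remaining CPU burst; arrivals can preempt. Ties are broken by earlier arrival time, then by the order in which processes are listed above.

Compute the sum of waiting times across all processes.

81

Gantt: | F 0-1 | A 1-3 | D 3-10 | B 10-15 | C 15-20 | A 20-28 | E 28-39 | F 39-52 |
Completion: A=28  B=15  C=20  D=10  E=39  F=52
Waiting = turnaround − burst: A=17, B=4, C=6, D=0, E=16, F=38
Total waiting = 17 + 4 + 6 + 0 + 16 + 38 = 81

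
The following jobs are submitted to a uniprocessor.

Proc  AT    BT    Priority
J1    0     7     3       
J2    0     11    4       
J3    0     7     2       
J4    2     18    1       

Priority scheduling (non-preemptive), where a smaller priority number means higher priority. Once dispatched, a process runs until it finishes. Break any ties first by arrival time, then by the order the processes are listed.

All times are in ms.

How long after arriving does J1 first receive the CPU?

25

Schedule: | J3 0-7 | J4 7-25 | J1 25-32 | J2 32-43 |
Completion: J1=32  J2=43  J3=7  J4=25
Response(J1) = first start − arrival = 25 − 0 = 25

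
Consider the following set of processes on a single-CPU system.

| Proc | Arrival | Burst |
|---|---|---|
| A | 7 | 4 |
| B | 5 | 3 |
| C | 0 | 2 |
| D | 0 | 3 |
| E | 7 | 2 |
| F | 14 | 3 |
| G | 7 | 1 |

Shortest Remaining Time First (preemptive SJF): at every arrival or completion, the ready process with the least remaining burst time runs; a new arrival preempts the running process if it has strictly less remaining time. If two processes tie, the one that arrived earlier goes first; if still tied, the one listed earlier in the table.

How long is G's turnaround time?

2

Timeline: | C 0-2 | D 2-5 | B 5-8 | G 8-9 | E 9-11 | A 11-15 | F 15-18 |
Completion: A=15  B=8  C=2  D=5  E=11  F=18  G=9
Turnaround (C−A): A=8  B=3  C=2  D=5  E=4  F=4  G=2
Turnaround(G) = completion − arrival = 9 − 7 = 2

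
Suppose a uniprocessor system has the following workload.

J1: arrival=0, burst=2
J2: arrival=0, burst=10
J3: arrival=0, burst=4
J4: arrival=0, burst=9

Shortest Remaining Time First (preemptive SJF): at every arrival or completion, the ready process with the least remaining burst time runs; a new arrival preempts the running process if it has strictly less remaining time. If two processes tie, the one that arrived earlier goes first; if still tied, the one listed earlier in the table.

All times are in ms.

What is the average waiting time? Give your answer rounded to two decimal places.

5.75

Schedule: | J1 0-2 | J3 2-6 | J4 6-15 | J2 15-25 |
Completion: J1=2  J2=25  J3=6  J4=15
Waiting times: J1=0, J2=15, J3=2, J4=6
Average waiting = (0+15+2+6) / 4 = 23/4 = 5.75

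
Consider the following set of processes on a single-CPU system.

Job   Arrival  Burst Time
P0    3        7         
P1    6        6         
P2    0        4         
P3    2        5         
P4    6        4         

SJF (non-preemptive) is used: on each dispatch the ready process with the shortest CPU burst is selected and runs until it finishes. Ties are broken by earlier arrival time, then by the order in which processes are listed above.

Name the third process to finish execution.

P4

Timeline: | P2 0-4 | P3 4-9 | P4 9-13 | P1 13-19 | P0 19-26 |
Completion: P0=26  P1=19  P2=4  P3=9  P4=13
Finish order: P2 → P3 → P4 → P1 → P0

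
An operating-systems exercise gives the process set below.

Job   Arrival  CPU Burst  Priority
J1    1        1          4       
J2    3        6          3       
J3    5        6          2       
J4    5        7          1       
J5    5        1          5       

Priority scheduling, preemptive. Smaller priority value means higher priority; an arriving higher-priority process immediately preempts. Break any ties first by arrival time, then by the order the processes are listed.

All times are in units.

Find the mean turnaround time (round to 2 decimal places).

Timeline: | idle 0-1 | J1 1-2 | idle 2-3 | J2 3-5 | J4 5-12 | J3 12-18 | J2 18-22 | J5 22-23 |
Completion: J1=2  J2=22  J3=18  J4=12  J5=23
Turnaround times: J1=1, J2=19, J3=13, J4=7, J5=18
Average turnaround = (1+19+13+7+18) / 5 = 58/5 = 11.60

11.60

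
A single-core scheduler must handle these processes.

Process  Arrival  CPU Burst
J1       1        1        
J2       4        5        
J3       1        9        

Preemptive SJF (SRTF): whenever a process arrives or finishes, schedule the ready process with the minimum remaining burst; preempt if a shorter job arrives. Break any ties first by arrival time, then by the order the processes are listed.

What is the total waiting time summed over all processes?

Timeline: | idle 0-1 | J1 1-2 | J3 2-4 | J2 4-9 | J3 9-16 |
Completion: J1=2  J2=9  J3=16
Waiting = turnaround − burst: J1=0, J2=0, J3=6
Total waiting = 0 + 0 + 6 = 6

6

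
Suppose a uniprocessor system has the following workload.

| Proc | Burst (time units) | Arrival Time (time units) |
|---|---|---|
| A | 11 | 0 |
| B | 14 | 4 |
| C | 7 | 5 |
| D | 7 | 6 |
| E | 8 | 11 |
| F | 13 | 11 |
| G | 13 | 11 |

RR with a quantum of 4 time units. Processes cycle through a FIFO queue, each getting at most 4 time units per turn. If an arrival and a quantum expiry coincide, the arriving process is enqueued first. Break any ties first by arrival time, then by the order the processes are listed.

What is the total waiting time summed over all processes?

266

Timeline: | A 0-4 | B 4-8 | A 8-12 | C 12-16 | D 16-20 | B 20-24 | E 24-28 | F 28-32 | G 32-36 | A 36-39 | C 39-42 | D 42-45 | B 45-49 | E 49-53 | F 53-57 | G 57-61 | B 61-63 | F 63-67 | G 67-71 | F 71-72 | G 72-73 |
Completion: A=39  B=63  C=42  D=45  E=53  F=72  G=73
Turnaround (C−A): A=39  B=59  C=37  D=39  E=42  F=61  G=62
Waiting = turnaround − burst: A=28, B=45, C=30, D=32, E=34, F=48, G=49
Total waiting = 28 + 45 + 30 + 32 + 34 + 48 + 49 = 266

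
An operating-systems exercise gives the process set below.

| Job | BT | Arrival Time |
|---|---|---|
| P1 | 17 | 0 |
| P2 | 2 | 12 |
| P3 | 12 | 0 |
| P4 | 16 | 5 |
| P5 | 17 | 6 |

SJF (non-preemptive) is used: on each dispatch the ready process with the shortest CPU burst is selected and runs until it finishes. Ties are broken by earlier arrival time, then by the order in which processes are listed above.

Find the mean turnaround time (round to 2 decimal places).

28.80

Timeline: | P3 0-12 | P2 12-14 | P4 14-30 | P1 30-47 | P5 47-64 |
Completion: P1=47  P2=14  P3=12  P4=30  P5=64
Turnaround (C−A): P1=47  P2=2  P3=12  P4=25  P5=58
Turnaround times: P1=47, P2=2, P3=12, P4=25, P5=58
Average turnaround = (47+2+12+25+58) / 5 = 144/5 = 28.80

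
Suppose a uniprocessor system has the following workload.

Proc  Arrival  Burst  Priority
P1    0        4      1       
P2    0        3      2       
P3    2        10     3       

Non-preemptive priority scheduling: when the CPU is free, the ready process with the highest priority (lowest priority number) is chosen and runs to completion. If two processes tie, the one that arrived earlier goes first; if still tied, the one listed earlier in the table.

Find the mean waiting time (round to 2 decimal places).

3.00

Timeline: | P1 0-4 | P2 4-7 | P3 7-17 |
Completion: P1=4  P2=7  P3=17
Turnaround (C−A): P1=4  P2=7  P3=15
Waiting times: P1=0, P2=4, P3=5
Average waiting = (0+4+5) / 3 = 9/3 = 3.00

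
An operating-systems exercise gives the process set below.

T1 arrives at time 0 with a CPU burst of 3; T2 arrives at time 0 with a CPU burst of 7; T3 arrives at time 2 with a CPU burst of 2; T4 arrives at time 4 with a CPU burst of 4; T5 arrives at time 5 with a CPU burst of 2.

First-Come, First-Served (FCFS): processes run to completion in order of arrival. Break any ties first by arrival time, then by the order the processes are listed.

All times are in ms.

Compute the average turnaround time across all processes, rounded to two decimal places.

Schedule: | T1 0-3 | T2 3-10 | T3 10-12 | T4 12-16 | T5 16-18 |
Completion: T1=3  T2=10  T3=12  T4=16  T5=18
Turnaround (C−A): T1=3  T2=10  T3=10  T4=12  T5=13
Turnaround times: T1=3, T2=10, T3=10, T4=12, T5=13
Average turnaround = (3+10+10+12+13) / 5 = 48/5 = 9.60

9.60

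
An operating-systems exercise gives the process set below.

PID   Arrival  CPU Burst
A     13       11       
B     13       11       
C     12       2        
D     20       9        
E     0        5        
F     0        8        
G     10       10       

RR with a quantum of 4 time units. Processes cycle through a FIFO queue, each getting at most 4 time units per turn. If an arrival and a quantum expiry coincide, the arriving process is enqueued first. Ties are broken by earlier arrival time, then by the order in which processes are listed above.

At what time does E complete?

9

Gantt: | E 0-4 | F 4-8 | E 8-9 | F 9-13 | G 13-17 | C 17-19 | A 19-23 | B 23-27 | G 27-31 | D 31-35 | A 35-39 | B 39-43 | G 43-45 | D 45-49 | A 49-52 | B 52-55 | D 55-56 |
Completion: A=52  B=55  C=19  D=56  E=9  F=13  G=45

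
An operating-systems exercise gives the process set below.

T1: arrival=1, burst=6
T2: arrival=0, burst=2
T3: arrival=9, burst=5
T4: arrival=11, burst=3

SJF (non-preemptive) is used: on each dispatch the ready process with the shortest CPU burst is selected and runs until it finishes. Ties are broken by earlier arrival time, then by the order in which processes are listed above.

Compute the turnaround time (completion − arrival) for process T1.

Gantt: | T2 0-2 | T1 2-8 | idle 8-9 | T3 9-14 | T4 14-17 |
Completion: T1=8  T2=2  T3=14  T4=17
Turnaround (C−A): T1=7  T2=2  T3=5  T4=6
Turnaround(T1) = completion − arrival = 8 − 1 = 7

7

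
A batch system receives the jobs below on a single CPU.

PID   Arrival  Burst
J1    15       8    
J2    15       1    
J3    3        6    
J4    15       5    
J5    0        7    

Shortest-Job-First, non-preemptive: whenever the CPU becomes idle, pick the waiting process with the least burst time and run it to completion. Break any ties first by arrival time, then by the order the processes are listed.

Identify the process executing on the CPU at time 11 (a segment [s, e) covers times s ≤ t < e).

J3

Schedule: | J5 0-7 | J3 7-13 | idle 13-15 | J2 15-16 | J4 16-21 | J1 21-29 |
Completion: J1=29  J2=16  J3=13  J4=21  J5=7
Turnaround (C−A): J1=14  J2=1  J3=10  J4=6  J5=7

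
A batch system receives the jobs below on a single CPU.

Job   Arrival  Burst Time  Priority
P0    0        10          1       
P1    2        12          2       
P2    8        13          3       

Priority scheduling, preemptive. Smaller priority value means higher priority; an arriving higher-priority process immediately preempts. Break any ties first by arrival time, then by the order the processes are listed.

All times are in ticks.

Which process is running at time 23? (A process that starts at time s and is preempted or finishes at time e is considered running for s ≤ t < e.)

Gantt: | P0 0-10 | P1 10-22 | P2 22-35 |
Completion: P0=10  P1=22  P2=35

P2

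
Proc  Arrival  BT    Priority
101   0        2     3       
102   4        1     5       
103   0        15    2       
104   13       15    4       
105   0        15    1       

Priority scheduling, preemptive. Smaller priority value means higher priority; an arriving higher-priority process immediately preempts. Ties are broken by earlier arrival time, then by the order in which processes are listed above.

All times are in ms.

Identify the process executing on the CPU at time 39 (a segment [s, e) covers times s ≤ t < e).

104

Timeline: | 105 0-15 | 103 15-30 | 101 30-32 | 104 32-47 | 102 47-48 |
Completion: 101=32  102=48  103=30  104=47  105=15
Turnaround (C−A): 101=32  102=44  103=30  104=34  105=15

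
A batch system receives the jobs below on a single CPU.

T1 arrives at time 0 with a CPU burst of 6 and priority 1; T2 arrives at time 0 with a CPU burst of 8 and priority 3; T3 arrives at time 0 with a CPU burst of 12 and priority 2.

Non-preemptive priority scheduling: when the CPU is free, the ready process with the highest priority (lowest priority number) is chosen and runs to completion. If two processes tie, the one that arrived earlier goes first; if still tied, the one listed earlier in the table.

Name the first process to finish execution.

Gantt: | T1 0-6 | T3 6-18 | T2 18-26 |
Completion: T1=6  T2=26  T3=18
Turnaround (C−A): T1=6  T2=26  T3=18
Finish order: T1 → T3 → T2

T1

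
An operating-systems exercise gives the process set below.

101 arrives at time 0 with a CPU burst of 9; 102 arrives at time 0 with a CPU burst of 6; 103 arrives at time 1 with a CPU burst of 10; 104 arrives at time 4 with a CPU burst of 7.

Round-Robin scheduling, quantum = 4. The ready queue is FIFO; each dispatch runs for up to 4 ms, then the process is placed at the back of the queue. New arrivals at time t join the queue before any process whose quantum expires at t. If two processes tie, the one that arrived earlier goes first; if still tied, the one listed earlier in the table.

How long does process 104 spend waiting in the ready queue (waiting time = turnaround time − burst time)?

18

Timeline: | 101 0-4 | 102 4-8 | 103 8-12 | 104 12-16 | 101 16-20 | 102 20-22 | 103 22-26 | 104 26-29 | 101 29-30 | 103 30-32 |
Completion: 101=30  102=22  103=32  104=29
Waiting(104) = turnaround − burst = 25 − 7 = 18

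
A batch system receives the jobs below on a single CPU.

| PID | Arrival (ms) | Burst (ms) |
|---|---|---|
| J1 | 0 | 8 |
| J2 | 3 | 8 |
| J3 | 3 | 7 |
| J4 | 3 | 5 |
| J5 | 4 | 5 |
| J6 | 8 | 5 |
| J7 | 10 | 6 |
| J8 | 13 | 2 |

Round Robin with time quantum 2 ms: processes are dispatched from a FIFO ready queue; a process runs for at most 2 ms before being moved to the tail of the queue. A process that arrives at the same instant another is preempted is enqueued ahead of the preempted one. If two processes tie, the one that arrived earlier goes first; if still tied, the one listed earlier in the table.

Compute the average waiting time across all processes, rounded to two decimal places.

Timeline: | J1 0-4 | J2 4-6 | J3 6-8 | J4 8-10 | J5 10-12 | J1 12-14 | J2 14-16 | J6 16-18 | J3 18-20 | J7 20-22 | J4 22-24 | J5 24-26 | J8 26-28 | J1 28-30 | J2 30-32 | J6 32-34 | J3 34-36 | J7 36-38 | J4 38-39 | J5 39-40 | J2 40-42 | J6 42-43 | J3 43-44 | J7 44-46 |
Completion: J1=30  J2=42  J3=44  J4=39  J5=40  J6=43  J7=46  J8=28
Turnaround (C−A): J1=30  J2=39  J3=41  J4=36  J5=36  J6=35  J7=36  J8=15
Waiting times: J1=22, J2=31, J3=34, J4=31, J5=31, J6=30, J7=30, J8=13
Average waiting = (22+31+34+31+31+30+30+13) / 8 = 222/8 = 27.75

27.75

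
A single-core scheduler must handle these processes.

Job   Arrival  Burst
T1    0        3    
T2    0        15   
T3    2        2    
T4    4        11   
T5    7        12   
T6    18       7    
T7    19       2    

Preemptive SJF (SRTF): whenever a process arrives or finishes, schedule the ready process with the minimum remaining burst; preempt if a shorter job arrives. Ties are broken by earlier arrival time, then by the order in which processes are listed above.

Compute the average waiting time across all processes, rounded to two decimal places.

Gantt: | T1 0-3 | T3 3-5 | T4 5-16 | T5 16-18 | T6 18-19 | T7 19-21 | T6 21-27 | T5 27-37 | T2 37-52 |
Completion: T1=3  T2=52  T3=5  T4=16  T5=37  T6=27  T7=21
Waiting times: T1=0, T2=37, T3=1, T4=1, T5=18, T6=2, T7=0
Average waiting = (0+37+1+1+18+2+0) / 7 = 59/7 = 8.43

8.43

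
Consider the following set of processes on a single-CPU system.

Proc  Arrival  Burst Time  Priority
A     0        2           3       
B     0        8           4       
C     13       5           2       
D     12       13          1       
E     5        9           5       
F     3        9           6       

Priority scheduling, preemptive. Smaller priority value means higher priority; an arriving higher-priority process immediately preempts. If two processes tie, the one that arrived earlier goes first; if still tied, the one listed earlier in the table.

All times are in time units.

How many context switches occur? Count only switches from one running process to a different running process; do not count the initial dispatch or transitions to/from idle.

6

Schedule: | A 0-2 | B 2-10 | E 10-12 | D 12-25 | C 25-30 | E 30-37 | F 37-46 |
Completion: A=2  B=10  C=30  D=25  E=37  F=46
Turnaround (C−A): A=2  B=10  C=17  D=13  E=32  F=43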